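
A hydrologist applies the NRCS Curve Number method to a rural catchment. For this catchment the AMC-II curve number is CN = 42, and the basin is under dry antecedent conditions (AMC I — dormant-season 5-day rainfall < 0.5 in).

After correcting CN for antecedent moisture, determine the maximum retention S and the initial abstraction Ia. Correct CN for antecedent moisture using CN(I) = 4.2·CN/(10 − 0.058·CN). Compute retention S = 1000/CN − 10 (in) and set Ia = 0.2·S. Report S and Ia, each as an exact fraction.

S = 14500/441 in ≈ 32.880 in; Ia = 2900/441 in ≈ 6.576 in

Dry (AMC I): CN(I) = 4.2·42/(10 − 0.058·42) = (882/5)/(1891/250) = 44100/1891 ≈ 23.321
S = 1000/(44100/1891) − 10 = 14500/441 in ≈ 32.880 in
Ia = 0.2·(14500/441) = 2900/441 in ≈ 6.576 in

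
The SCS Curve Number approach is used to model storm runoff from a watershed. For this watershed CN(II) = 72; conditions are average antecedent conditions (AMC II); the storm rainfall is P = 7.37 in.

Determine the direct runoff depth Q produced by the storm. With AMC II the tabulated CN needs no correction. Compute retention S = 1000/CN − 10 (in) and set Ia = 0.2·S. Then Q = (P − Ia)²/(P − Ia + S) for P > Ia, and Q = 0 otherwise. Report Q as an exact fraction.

Q = 35200489/8489700 in ≈ 4.146 in

CN(II) = 72; AMC II needs no correction.
Retention S: 1000/CN − 10 with CN=72.000 → S = 35/9 ≈ 3.889 in
Initial abstraction Ia = S/5 = (35/9)/5 = 7/9 ≈ 0.778 in
Excess rainfall: 7.370 − 0.778 = 6.592 in; P > Ia so Q > 0
Runoff Q = (P−Ia)²/(P−Ia+S) = (6.592)²/(6.592+3.889) = 35200489/8489700 ≈ 4.146 in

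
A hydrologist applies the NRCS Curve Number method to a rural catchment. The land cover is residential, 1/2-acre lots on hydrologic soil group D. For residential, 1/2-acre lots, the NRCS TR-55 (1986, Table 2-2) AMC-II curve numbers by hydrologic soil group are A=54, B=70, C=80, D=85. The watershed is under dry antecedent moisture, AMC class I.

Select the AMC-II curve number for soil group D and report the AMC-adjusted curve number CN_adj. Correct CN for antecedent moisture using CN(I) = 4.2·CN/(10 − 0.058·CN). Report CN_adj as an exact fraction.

NRCS table: residential, 1/2-acre lots, soil group D → CN(II) = 85
Adjust CN=85 to AMC I: 4.2·85/(10 − 0.058·85) → 357 ÷ (507/100) = 11900/169 ≈ 70.414

CN_adj = 11900/169 ≈ 70.414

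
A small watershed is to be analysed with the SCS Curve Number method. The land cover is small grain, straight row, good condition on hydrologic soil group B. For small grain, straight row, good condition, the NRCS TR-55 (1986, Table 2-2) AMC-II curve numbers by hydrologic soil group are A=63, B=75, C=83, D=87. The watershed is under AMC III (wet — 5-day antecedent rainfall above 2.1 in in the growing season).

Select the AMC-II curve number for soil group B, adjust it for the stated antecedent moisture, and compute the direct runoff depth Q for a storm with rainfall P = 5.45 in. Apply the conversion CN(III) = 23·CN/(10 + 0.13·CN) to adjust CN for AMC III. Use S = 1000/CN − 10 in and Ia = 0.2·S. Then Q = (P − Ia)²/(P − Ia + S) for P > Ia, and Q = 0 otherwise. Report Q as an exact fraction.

NRCS table: small grain, straight row, good condition, soil group B → CN(II) = 75
Wet (AMC III): CN(III) = 23·75/(10 + 0.13·75) = 1725/(79/4) = 6900/79 ≈ 87.342
Retention S: 1000/CN − 10 with CN=87.342 → S = 100/69 ≈ 1.449 in
Initial abstraction Ia = S/5 = (100/69)/5 = 20/69 ≈ 0.290 in
P − Ia = 5.450 − 0.290 = 7121/1380 ≈ 5.160 in (> 0, runoff occurs)
Q = (7121/1380)²/((7121/1380) + 100/69) = (50708641/1904400)/(9121/1380) = 50708641/12586980 in ≈ 4.029 in

Q = 50708641/12586980 in ≈ 4.029 in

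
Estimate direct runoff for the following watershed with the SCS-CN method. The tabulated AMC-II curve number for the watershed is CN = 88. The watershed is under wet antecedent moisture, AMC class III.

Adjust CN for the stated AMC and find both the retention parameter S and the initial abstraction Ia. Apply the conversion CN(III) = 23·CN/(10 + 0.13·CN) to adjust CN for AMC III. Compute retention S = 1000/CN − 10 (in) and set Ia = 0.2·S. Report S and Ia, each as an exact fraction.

S = 150/253 in ≈ 0.593 in; Ia = 30/253 in ≈ 0.119 in

CN(III) from CN(II)=88: (23·88)/(10 + 0.13·88) = 6325/67 ≈ 94.403
Retention S: 1000/CN − 10 with CN=94.403 → S = 150/253 ≈ 0.593 in
Ia = 0.2·(150/253) = 30/253 in ≈ 0.119 in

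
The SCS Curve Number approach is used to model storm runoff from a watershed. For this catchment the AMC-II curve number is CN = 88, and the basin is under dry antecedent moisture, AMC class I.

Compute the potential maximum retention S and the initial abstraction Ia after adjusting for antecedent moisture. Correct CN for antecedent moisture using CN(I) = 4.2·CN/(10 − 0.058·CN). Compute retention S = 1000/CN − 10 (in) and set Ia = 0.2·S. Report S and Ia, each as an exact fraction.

CN(I) from CN(II)=88: (4.2·88)/(10 − 0.058·88) = 3850/51 ≈ 75.490
Max retention: S = 1000/(3850/51) − 10 = 250/77 in (≈ 3.247 in)
Ia = 0.2·(250/77) = 50/77 in ≈ 0.649 in

S = 250/77 in ≈ 3.247 in; Ia = 50/77 in ≈ 0.649 in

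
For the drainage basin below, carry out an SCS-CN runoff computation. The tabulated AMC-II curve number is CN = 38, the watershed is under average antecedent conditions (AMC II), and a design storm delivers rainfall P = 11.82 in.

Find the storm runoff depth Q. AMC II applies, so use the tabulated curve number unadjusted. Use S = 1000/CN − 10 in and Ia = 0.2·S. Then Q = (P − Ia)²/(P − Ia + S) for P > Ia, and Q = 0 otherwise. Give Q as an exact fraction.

Q = 66080641/22447550 in ≈ 2.944 in

AMC II — tabulated CN = 38 applies directly.
Retention S: 1000/CN − 10 with CN=38.000 → S = 310/19 ≈ 16.316 in
Ia = 0.2S: 0.2·16.316 = 3.263 in (exactly 62/19)
Since P=11.820 > Ia=3.263: effective rainfall P−Ia = 8129/950 in
Q = (8129/950)²/((8129/950) + 310/19) = (66080641/902500)/(23629/950) = 66080641/22447550 in ≈ 2.944 in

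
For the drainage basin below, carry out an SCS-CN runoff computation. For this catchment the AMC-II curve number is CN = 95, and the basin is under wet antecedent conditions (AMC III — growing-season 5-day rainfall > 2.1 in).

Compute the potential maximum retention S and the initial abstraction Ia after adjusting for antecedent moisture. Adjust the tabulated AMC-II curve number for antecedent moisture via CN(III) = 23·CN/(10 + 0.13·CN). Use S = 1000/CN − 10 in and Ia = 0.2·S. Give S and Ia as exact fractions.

Wet (AMC III): CN(III) = 23·95/(10 + 0.13·95) = 2185/(447/20) = 43700/447 ≈ 97.763
S = 1000/(43700/447) − 10 = 100/437 in ≈ 0.229 in
Initial abstraction Ia = S/5 = (100/437)/5 = 20/437 ≈ 0.046 in

S = 100/437 in ≈ 0.229 in; Ia = 20/437 in ≈ 0.046 in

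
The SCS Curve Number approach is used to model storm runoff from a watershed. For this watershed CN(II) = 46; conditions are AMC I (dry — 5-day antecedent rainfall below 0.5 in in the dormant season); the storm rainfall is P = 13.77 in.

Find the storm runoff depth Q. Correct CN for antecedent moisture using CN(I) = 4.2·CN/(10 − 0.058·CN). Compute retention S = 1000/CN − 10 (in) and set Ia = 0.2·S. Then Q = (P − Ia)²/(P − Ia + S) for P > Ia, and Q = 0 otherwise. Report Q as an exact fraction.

Q = 1927122201/1040591300 in ≈ 1.852 in

Dry (AMC I): CN(I) = 4.2·46/(10 − 0.058·46) = (966/5)/(1833/250) = 16100/611 ≈ 26.350
Max retention: S = 1000/(16100/611) − 10 = 4500/161 in (≈ 27.950 in)
Ia = 0.2·(4500/161) = 900/161 in ≈ 5.590 in
Since P=13.770 > Ia=5.590: effective rainfall P−Ia = 131697/16100 in
Runoff Q = (P−Ia)²/(P−Ia+S) = (8.180)²/(8.180+27.950) = 1927122201/1040591300 ≈ 1.852 in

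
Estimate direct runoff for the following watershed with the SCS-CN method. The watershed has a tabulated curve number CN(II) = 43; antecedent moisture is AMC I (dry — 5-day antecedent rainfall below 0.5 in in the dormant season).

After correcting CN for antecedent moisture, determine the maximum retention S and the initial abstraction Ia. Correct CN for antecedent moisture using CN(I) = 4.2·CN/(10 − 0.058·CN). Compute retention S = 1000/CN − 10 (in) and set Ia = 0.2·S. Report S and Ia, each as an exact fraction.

Adjust CN=43 to AMC I: 4.2·43/(10 − 0.058·43) → (903/5) ÷ (3753/500) = 30100/1251 ≈ 24.061
Retention S: 1000/CN − 10 with CN=24.061 → S = 9500/301 ≈ 31.561 in
Initial abstraction Ia = S/5 = (9500/301)/5 = 1900/301 ≈ 6.312 in

S = 9500/301 in ≈ 31.561 in; Ia = 1900/301 in ≈ 6.312 in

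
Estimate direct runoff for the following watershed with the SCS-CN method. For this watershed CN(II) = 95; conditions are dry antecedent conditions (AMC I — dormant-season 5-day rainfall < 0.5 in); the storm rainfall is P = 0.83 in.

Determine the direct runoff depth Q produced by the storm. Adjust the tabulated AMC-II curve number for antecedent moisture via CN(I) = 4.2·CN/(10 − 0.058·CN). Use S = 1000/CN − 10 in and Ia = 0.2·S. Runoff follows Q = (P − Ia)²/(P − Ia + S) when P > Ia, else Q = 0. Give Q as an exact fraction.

Dry (AMC I): CN(I) = 4.2·95/(10 − 0.058·95) = 399/(449/100) = 39900/449 ≈ 88.864
Max retention: S = 1000/(39900/449) − 10 = 500/399 in (≈ 1.253 in)
Ia = 0.2·(500/399) = 100/399 in ≈ 0.251 in
Excess rainfall: 0.830 − 0.251 = 0.579 in; P > Ia so Q > 0
Runoff Q = (P−Ia)²/(P−Ia+S) = (0.579)²/(0.579+1.253) = 534395689/2917368300 ≈ 0.183 in

Q = 534395689/2917368300 in ≈ 0.183 in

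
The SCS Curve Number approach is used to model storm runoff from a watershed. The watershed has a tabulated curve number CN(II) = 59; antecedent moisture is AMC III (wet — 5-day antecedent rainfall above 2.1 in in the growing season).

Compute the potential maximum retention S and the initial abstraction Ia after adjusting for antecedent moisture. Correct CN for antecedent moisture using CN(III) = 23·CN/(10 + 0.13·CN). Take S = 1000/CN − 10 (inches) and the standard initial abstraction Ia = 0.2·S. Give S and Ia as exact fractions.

CN(III) from CN(II)=59: (23·59)/(10 + 0.13·59) = 135700/1767 ≈ 76.797
Max retention: S = 1000/(135700/1767) − 10 = 4100/1357 in (≈ 3.021 in)
Ia = 0.2S: 0.2·3.021 = 0.604 in (exactly 820/1357)

S = 4100/1357 in ≈ 3.021 in; Ia = 820/1357 in ≈ 0.604 in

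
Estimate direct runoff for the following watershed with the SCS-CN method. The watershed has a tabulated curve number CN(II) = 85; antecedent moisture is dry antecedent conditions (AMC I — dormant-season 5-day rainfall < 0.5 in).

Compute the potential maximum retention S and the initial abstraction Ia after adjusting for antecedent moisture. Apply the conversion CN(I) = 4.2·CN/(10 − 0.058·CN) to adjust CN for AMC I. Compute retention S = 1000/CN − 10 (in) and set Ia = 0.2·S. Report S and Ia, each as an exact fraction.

S = 500/119 in ≈ 4.202 in; Ia = 100/119 in ≈ 0.840 in

CN(I) from CN(II)=85: (4.2·85)/(10 − 0.058·85) = 11900/169 ≈ 70.414
Retention S: 1000/CN − 10 with CN=70.414 → S = 500/119 ≈ 4.202 in
Initial abstraction Ia = S/5 = (500/119)/5 = 100/119 ≈ 0.840 in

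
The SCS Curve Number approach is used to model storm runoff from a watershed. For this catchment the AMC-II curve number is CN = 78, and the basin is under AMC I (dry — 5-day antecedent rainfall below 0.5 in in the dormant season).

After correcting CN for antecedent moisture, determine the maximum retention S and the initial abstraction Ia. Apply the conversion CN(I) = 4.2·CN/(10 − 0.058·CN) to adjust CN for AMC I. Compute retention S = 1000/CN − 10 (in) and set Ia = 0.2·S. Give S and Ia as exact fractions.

CN(I) from CN(II)=78: (4.2·78)/(10 − 0.058·78) = 81900/1369 ≈ 59.825
Retention S: 1000/CN − 10 with CN=59.825 → S = 5500/819 ≈ 6.716 in
Ia = 0.2·(5500/819) = 1100/819 in ≈ 1.343 in

S = 5500/819 in ≈ 6.716 in; Ia = 1100/819 in ≈ 1.343 in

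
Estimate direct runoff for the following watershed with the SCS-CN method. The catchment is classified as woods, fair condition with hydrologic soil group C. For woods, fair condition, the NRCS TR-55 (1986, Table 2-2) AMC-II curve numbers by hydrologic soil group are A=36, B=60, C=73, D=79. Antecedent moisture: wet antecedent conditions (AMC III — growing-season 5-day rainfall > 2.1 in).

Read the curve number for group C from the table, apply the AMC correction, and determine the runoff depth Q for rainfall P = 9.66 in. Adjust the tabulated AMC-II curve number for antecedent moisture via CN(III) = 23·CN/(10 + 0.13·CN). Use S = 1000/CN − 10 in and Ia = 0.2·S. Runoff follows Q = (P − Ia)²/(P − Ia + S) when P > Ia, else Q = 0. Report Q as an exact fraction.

NRCS table: woods, fair condition, soil group C → CN(II) = 73
Wet (AMC III): CN(III) = 23·73/(10 + 0.13·73) = 1679/(1949/100) = 167900/1949 ≈ 86.147
Max retention: S = 1000/(167900/1949) − 10 = 2700/1679 in (≈ 1.608 in)
Ia = 0.2S: 0.2·1.608 = 0.322 in (exactly 540/1679)
P − Ia = 9.660 − 0.322 = 783957/83950 ≈ 9.338 in (> 0, runoff occurs)
Q: (783957/83950)² ÷ (918957/83950) = 204862859283/25715480050 in (≈ 7.967 in)

Q = 204862859283/25715480050 in ≈ 7.967 in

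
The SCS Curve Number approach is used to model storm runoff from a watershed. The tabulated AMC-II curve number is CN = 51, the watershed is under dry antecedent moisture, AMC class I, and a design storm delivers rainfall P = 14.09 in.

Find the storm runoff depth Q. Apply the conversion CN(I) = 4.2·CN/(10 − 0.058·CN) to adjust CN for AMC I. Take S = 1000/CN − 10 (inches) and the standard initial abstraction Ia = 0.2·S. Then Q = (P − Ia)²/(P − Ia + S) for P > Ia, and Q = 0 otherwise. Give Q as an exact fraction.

Q = 21192662929/7582328100 in ≈ 2.795 in

Dry (AMC I): CN(I) = 4.2·51/(10 − 0.058·51) = (1071/5)/(3521/500) = 15300/503 ≈ 30.417
S = 1000/(15300/503) − 10 = 3500/153 in ≈ 22.876 in
Ia = 0.2S: 0.2·22.876 = 4.575 in (exactly 700/153)
Excess rainfall: 14.090 − 4.575 = 9.515 in; P > Ia so Q > 0
Runoff Q = (P−Ia)²/(P−Ia+S) = (9.515)²/(9.515+22.876) = 21192662929/7582328100 ≈ 2.795 in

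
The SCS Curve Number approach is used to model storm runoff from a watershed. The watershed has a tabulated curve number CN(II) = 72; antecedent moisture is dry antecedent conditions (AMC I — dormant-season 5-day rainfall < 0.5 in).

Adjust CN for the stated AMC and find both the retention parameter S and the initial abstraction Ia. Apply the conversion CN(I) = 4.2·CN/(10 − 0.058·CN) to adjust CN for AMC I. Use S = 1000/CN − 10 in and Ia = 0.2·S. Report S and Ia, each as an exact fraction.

Adjust CN=72 to AMC I: 4.2·72/(10 − 0.058·72) → (1512/5) ÷ (728/125) = 675/13 ≈ 51.923
Retention S: 1000/CN − 10 with CN=51.923 → S = 250/27 ≈ 9.259 in
Ia = 0.2S: 0.2·9.259 = 1.852 in (exactly 50/27)

S = 250/27 in ≈ 9.259 in; Ia = 50/27 in ≈ 1.852 in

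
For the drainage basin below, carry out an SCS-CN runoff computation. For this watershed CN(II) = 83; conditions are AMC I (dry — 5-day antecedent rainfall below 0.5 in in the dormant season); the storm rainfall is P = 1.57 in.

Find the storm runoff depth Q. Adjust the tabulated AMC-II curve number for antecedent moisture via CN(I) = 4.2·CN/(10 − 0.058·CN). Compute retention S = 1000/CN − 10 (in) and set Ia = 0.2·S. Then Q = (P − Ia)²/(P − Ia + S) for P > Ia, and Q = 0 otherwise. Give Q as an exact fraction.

Dry (AMC I): CN(I) = 4.2·83/(10 − 0.058·83) = (1743/5)/(2593/500) = 174300/2593 ≈ 67.219
Max retention: S = 1000/(174300/2593) − 10 = 8500/1743 in (≈ 4.877 in)
Ia = 0.2S: 0.2·4.877 = 0.975 in (exactly 1700/1743)
Excess rainfall: 1.570 − 0.975 = 0.595 in; P > Ia so Q > 0
Q = (103651/174300)²/((103651/174300) + 8500/1743) = (10743529801/30380490000)/(953651/174300) = 10743529801/166221369300 in ≈ 0.065 in

Q = 10743529801/166221369300 in ≈ 0.065 in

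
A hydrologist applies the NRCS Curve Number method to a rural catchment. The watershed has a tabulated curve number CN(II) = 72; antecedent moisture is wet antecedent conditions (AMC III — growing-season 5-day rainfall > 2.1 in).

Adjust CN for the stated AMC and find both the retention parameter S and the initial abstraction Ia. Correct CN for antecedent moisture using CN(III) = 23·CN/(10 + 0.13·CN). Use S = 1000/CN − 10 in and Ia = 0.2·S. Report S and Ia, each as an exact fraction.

S = 350/207 in ≈ 1.691 in; Ia = 70/207 in ≈ 0.338 in

Wet (AMC III): CN(III) = 23·72/(10 + 0.13·72) = 1656/(484/25) = 10350/121 ≈ 85.537
Retention S: 1000/CN − 10 with CN=85.537 → S = 350/207 ≈ 1.691 in
Initial abstraction Ia = S/5 = (350/207)/5 = 70/207 ≈ 0.338 in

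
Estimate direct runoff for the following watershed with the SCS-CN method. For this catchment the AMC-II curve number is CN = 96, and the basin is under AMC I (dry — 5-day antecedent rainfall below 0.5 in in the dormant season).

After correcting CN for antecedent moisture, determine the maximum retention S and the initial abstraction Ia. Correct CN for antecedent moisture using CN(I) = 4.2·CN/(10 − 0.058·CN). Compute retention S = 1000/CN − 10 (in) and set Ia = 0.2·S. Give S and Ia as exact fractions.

S = 125/126 in ≈ 0.992 in; Ia = 25/126 in ≈ 0.198 in

Adjust CN=96 to AMC I: 4.2·96/(10 − 0.058·96) → (2016/5) ÷ (554/125) = 25200/277 ≈ 90.975
S = 1000/(25200/277) − 10 = 125/126 in ≈ 0.992 in
Initial abstraction Ia = S/5 = (125/126)/5 = 25/126 ≈ 0.198 in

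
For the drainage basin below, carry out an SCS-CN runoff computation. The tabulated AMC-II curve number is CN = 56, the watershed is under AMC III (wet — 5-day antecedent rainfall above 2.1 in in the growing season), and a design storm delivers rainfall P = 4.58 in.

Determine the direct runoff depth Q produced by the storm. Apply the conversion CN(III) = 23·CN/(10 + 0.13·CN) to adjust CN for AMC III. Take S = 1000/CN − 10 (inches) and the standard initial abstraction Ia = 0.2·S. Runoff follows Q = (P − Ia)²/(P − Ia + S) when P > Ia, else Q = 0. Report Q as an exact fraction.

Q = 984014161/473895450 in ≈ 2.076 in

CN(III) from CN(II)=56: (23·56)/(10 + 0.13·56) = 4025/54 ≈ 74.537
S = 1000/(4025/54) − 10 = 550/161 in ≈ 3.416 in
Ia = 0.2S: 0.2·3.416 = 0.683 in (exactly 110/161)
Since P=4.580 > Ia=0.683: effective rainfall P−Ia = 31369/8050 in
Q: (31369/8050)² ÷ (58869/8050) = 984014161/473895450 in (≈ 2.076 in)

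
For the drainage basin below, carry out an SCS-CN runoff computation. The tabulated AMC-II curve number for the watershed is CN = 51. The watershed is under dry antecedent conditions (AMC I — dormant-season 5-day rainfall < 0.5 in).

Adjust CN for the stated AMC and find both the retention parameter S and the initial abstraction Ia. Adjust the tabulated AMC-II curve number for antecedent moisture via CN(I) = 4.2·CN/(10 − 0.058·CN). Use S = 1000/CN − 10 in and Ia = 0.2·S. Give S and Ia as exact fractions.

Dry (AMC I): CN(I) = 4.2·51/(10 − 0.058·51) = (1071/5)/(3521/500) = 15300/503 ≈ 30.417
S = 1000/(15300/503) − 10 = 3500/153 in ≈ 22.876 in
Initial abstraction Ia = S/5 = (3500/153)/5 = 700/153 ≈ 4.575 in

S = 3500/153 in ≈ 22.876 in; Ia = 700/153 in ≈ 4.575 in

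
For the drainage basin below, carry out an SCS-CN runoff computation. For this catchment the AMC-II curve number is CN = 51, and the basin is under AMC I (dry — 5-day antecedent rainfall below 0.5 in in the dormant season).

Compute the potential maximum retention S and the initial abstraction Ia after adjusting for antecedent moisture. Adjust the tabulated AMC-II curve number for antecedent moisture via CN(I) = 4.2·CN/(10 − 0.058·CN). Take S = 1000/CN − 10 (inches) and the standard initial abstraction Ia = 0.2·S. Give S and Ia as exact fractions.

Adjust CN=51 to AMC I: 4.2·51/(10 − 0.058·51) → (1071/5) ÷ (3521/500) = 15300/503 ≈ 30.417
S = 1000/(15300/503) − 10 = 3500/153 in ≈ 22.876 in
Initial abstraction Ia = S/5 = (3500/153)/5 = 700/153 ≈ 4.575 in

S = 3500/153 in ≈ 22.876 in; Ia = 700/153 in ≈ 4.575 in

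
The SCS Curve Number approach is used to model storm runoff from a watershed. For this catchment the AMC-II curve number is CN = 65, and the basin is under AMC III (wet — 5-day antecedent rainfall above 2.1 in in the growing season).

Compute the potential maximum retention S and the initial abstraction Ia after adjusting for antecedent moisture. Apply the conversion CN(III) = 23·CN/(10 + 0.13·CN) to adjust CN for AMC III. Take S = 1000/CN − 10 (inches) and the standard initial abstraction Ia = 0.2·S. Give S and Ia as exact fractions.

CN(III) from CN(II)=65: (23·65)/(10 + 0.13·65) = 29900/369 ≈ 81.030
Retention S: 1000/CN − 10 with CN=81.030 → S = 700/299 ≈ 2.341 in
Ia = 0.2·(700/299) = 140/299 in ≈ 0.468 in

S = 700/299 in ≈ 2.341 in; Ia = 140/299 in ≈ 0.468 in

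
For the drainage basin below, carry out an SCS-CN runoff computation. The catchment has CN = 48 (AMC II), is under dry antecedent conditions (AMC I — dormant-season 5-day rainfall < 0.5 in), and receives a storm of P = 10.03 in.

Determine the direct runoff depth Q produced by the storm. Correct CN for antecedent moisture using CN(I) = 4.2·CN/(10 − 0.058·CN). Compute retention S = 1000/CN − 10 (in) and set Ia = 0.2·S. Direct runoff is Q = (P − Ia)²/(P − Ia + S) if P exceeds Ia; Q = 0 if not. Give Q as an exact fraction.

CN(I) from CN(II)=48: (4.2·48)/(10 − 0.058·48) = 12600/451 ≈ 27.938
Max retention: S = 1000/(12600/451) − 10 = 1625/63 in (≈ 25.794 in)
Ia = 0.2S: 0.2·25.794 = 5.159 in (exactly 325/63)
Since P=10.030 > Ia=5.159: effective rainfall P−Ia = 30689/6300 in
Runoff Q = (P−Ia)²/(P−Ia+S) = (4.871)²/(4.871+25.794) = 941814721/1217090700 ≈ 0.774 in

Q = 941814721/1217090700 in ≈ 0.774 in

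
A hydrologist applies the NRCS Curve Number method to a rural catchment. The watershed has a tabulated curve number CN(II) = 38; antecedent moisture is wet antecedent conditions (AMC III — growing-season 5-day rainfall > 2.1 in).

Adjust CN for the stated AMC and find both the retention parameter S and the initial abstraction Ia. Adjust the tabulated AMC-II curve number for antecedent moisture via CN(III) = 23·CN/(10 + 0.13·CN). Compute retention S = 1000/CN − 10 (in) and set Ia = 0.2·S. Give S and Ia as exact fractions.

S = 3100/437 in ≈ 7.094 in; Ia = 620/437 in ≈ 1.419 in

Adjust CN=38 to AMC III: 23·38/(10 + 0.13·38) → 874 ÷ (747/50) = 43700/747 ≈ 58.501
S = 1000/(43700/747) − 10 = 3100/437 in ≈ 7.094 in
Initial abstraction Ia = S/5 = (3100/437)/5 = 620/437 ≈ 1.419 in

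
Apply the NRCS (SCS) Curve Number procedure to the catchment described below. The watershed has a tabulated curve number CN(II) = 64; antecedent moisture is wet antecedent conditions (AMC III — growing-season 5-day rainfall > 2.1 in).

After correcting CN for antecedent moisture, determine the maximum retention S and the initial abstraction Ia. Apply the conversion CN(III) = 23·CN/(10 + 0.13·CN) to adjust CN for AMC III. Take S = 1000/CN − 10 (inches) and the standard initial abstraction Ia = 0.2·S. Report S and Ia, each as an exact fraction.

CN(III) from CN(II)=64: (23·64)/(10 + 0.13·64) = 18400/229 ≈ 80.349
Retention S: 1000/CN − 10 with CN=80.349 → S = 225/92 ≈ 2.446 in
Ia = 0.2·(225/92) = 45/92 in ≈ 0.489 in

S = 225/92 in ≈ 2.446 in; Ia = 45/92 in ≈ 0.489 in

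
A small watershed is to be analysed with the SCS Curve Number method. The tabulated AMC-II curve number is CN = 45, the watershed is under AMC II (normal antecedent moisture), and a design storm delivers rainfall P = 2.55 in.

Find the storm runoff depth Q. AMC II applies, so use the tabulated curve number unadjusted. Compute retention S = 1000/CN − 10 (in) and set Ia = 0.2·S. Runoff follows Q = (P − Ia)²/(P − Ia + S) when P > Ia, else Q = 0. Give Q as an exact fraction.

Q = 361/399420 in ≈ 0.001 in

CN(II) = 45; AMC II needs no correction.
S = 1000/45 − 10 = 110/9 in ≈ 12.222 in
Initial abstraction Ia = S/5 = (110/9)/5 = 22/9 ≈ 2.444 in
Since P=2.550 > Ia=2.444: effective rainfall P−Ia = 19/180 in
Runoff Q = (P−Ia)²/(P−Ia+S) = (0.106)²/(0.106+12.222) = 361/399420 ≈ 0.001 in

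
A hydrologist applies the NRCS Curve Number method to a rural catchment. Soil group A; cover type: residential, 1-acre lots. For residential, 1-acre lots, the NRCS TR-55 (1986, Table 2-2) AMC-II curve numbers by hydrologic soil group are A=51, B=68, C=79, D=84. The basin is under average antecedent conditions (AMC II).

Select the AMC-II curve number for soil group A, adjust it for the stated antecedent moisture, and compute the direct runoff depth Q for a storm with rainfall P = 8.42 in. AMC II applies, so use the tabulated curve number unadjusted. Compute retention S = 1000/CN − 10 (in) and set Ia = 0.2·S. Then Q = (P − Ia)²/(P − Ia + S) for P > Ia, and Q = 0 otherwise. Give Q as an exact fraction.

NRCS table: residential, 1-acre lots, soil group A → CN(II) = 51
AMC II — tabulated CN = 51 applies directly.
Max retention: S = 1000/51 − 10 = 490/51 in (≈ 9.608 in)
Initial abstraction Ia = S/5 = (490/51)/5 = 98/51 ≈ 1.922 in
Since P=8.420 > Ia=1.922: effective rainfall P−Ia = 16571/2550 in
Q: (16571/2550)² ÷ (41071/2550) = 274598041/104731050 in (≈ 2.622 in)

Q = 274598041/104731050 in ≈ 2.622 in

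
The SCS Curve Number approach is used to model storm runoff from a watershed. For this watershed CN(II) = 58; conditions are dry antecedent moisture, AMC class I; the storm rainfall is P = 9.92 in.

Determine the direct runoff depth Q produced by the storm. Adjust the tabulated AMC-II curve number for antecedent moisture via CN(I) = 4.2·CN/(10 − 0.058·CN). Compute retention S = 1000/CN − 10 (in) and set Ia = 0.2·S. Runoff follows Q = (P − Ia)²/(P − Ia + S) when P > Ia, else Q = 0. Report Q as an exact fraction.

Adjust CN=58 to AMC I: 4.2·58/(10 − 0.058·58) → (1218/5) ÷ (1659/250) = 2900/79 ≈ 36.709
Max retention: S = 1000/(2900/79) − 10 = 500/29 in (≈ 17.241 in)
Ia = 0.2·(500/29) = 100/29 in ≈ 3.448 in
P − Ia = 9.920 − 3.448 = 4692/725 ≈ 6.472 in (> 0, runoff occurs)
Q = (4692/725)²/((4692/725) + 500/29) = (22014864/525625)/(17192/725) = 2751858/1558025 in ≈ 1.766 in

Q = 2751858/1558025 in ≈ 1.766 in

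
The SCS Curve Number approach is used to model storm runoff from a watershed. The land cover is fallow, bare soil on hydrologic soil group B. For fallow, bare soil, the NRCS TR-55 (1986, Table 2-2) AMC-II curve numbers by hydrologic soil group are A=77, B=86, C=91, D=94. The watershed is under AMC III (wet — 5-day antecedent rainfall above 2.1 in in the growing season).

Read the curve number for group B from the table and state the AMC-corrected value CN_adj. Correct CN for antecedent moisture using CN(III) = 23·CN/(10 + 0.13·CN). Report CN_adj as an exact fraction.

NRCS table: fallow, bare soil, soil group B → CN(II) = 86
CN(III) from CN(II)=86: (23·86)/(10 + 0.13·86) = 98900/1059 ≈ 93.390

CN_adj = 98900/1059 ≈ 93.390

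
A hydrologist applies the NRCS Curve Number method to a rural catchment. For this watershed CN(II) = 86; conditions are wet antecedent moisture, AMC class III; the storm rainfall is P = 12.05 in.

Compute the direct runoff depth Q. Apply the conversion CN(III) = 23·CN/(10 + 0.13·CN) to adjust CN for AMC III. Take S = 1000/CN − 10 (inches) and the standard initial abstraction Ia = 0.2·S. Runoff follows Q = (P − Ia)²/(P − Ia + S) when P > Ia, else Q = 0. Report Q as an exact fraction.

Q = 55483331401/4936079220 in ≈ 11.240 in

Wet (AMC III): CN(III) = 23·86/(10 + 0.13·86) = 1978/(1059/50) = 98900/1059 ≈ 93.390
S = 1000/(98900/1059) − 10 = 700/989 in ≈ 0.708 in
Ia = 0.2·(700/989) = 140/989 in ≈ 0.142 in
P − Ia = 12.050 − 0.142 = 235549/19780 ≈ 11.908 in (> 0, runoff occurs)
Q: (235549/19780)² ÷ (249549/19780) = 55483331401/4936079220 in (≈ 11.240 in)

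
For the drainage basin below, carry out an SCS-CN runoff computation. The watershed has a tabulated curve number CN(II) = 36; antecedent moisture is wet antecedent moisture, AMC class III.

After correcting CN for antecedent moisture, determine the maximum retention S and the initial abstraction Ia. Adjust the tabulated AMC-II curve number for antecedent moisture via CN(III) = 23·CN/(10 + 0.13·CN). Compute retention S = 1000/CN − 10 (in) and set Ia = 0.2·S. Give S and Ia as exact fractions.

Adjust CN=36 to AMC III: 23·36/(10 + 0.13·36) → 828 ÷ (367/25) = 20700/367 ≈ 56.403
Retention S: 1000/CN − 10 with CN=56.403 → S = 1600/207 ≈ 7.729 in
Ia = 0.2S: 0.2·7.729 = 1.546 in (exactly 320/207)

S = 1600/207 in ≈ 7.729 in; Ia = 320/207 in ≈ 1.546 in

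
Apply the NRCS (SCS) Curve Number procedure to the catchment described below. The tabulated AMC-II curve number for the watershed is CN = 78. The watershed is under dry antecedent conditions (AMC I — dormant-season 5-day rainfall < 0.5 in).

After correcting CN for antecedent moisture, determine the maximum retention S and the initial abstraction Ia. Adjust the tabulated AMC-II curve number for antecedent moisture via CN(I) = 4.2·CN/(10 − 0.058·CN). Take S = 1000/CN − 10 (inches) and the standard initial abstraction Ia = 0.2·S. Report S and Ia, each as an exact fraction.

Adjust CN=78 to AMC I: 4.2·78/(10 − 0.058·78) → (1638/5) ÷ (1369/250) = 81900/1369 ≈ 59.825
S = 1000/(81900/1369) − 10 = 5500/819 in ≈ 6.716 in
Initial abstraction Ia = S/5 = (5500/819)/5 = 1100/819 ≈ 1.343 in

S = 5500/819 in ≈ 6.716 in; Ia = 1100/819 in ≈ 1.343 in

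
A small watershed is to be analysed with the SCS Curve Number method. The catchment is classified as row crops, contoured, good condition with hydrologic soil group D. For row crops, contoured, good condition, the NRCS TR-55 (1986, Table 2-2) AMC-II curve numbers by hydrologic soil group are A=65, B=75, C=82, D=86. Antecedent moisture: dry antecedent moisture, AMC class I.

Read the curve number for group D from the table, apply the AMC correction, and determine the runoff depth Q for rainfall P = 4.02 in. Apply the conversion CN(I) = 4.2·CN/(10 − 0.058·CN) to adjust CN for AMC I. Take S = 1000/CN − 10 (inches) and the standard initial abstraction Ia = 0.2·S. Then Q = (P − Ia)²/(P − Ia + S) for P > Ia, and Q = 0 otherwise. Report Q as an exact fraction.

Q = 438023041/296242050 in ≈ 1.479 in

NRCS table: row crops, contoured, good condition, soil group D → CN(II) = 86
CN(I) from CN(II)=86: (4.2·86)/(10 − 0.058·86) = 12900/179 ≈ 72.067
Max retention: S = 1000/(12900/179) − 10 = 500/129 in (≈ 3.876 in)
Ia = 0.2·(500/129) = 100/129 in ≈ 0.775 in
Since P=4.020 > Ia=0.775: effective rainfall P−Ia = 20929/6450 in
Runoff Q = (P−Ia)²/(P−Ia+S) = (3.245)²/(3.245+3.876) = 438023041/296242050 ≈ 1.479 in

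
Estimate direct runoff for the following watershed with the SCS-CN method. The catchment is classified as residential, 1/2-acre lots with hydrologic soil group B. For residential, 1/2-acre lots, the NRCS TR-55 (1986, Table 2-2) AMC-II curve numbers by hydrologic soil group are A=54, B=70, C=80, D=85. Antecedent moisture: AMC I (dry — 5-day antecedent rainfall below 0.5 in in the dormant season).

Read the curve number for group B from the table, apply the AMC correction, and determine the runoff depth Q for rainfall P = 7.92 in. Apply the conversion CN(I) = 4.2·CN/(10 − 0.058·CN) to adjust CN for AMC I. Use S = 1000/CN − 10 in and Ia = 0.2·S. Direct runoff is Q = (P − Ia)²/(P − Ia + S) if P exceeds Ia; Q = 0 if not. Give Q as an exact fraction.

Q = 25934402/12067475 in ≈ 2.149 in

NRCS table: residential, 1/2-acre lots, soil group B → CN(II) = 70
Dry (AMC I): CN(I) = 4.2·70/(10 − 0.058·70) = 294/(297/50) = 4900/99 ≈ 49.495
Max retention: S = 1000/(4900/99) − 10 = 500/49 in (≈ 10.204 in)
Initial abstraction Ia = S/5 = (500/49)/5 = 100/49 ≈ 2.041 in
Excess rainfall: 7.920 − 2.041 = 5.879 in; P > Ia so Q > 0
Q: (7202/1225)² ÷ (19702/1225) = 25934402/12067475 in (≈ 2.149 in)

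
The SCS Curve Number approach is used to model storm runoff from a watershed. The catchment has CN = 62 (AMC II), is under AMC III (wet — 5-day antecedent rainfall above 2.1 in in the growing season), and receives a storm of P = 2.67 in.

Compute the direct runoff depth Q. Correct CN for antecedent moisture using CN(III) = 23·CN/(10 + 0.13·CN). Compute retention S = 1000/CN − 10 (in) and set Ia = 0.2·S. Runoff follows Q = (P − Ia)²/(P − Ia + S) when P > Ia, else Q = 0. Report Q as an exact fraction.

Q = 23216921641/24411052300 in ≈ 0.951 in

Wet (AMC III): CN(III) = 23·62/(10 + 0.13·62) = 1426/(903/50) = 71300/903 ≈ 78.959
S = 1000/(71300/903) − 10 = 1900/713 in ≈ 2.665 in
Ia = 0.2·(1900/713) = 380/713 in ≈ 0.533 in
Excess rainfall: 2.670 − 0.533 = 2.137 in; P > Ia so Q > 0
Runoff Q = (P−Ia)²/(P−Ia+S) = (2.137)²/(2.137+2.665) = 23216921641/24411052300 ≈ 0.951 in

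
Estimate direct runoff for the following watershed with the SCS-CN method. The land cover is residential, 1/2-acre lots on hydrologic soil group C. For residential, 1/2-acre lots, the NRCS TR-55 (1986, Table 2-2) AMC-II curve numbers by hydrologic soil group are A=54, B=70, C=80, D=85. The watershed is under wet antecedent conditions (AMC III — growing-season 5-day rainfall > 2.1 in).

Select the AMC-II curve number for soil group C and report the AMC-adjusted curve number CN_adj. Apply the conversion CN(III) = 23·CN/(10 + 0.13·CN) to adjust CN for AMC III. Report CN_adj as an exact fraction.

NRCS table: residential, 1/2-acre lots, soil group C → CN(II) = 80
Wet (AMC III): CN(III) = 23·80/(10 + 0.13·80) = 1840/(102/5) = 4600/51 ≈ 90.196

CN_adj = 4600/51 ≈ 90.196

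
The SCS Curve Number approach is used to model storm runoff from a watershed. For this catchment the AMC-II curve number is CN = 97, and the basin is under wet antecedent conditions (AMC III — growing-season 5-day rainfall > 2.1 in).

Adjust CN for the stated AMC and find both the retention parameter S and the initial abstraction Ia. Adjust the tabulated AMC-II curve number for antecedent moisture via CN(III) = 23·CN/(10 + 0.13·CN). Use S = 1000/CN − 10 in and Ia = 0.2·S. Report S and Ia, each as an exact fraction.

S = 300/2231 in ≈ 0.134 in; Ia = 60/2231 in ≈ 0.027 in

CN(III) from CN(II)=97: (23·97)/(10 + 0.13·97) = 223100/2261 ≈ 98.673
S = 1000/(223100/2261) − 10 = 300/2231 in ≈ 0.134 in
Ia = 0.2S: 0.2·0.134 = 0.027 in (exactly 60/2231)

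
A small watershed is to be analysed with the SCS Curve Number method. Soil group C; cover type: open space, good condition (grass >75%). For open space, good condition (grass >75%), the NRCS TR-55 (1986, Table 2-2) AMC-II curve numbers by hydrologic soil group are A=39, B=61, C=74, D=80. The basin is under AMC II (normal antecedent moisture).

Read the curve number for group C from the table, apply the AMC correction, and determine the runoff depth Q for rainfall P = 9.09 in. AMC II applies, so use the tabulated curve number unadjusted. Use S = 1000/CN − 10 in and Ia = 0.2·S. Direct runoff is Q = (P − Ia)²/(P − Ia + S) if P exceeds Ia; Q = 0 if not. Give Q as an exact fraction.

Q = 963047089/162922100 in ≈ 5.911 in

NRCS table: open space, good condition (grass >75%), soil group C → CN(II) = 74
CN(II) = 74; AMC II needs no correction.
Retention S: 1000/CN − 10 with CN=74.000 → S = 130/37 ≈ 3.514 in
Ia = 0.2S: 0.2·3.514 = 0.703 in (exactly 26/37)
Since P=9.090 > Ia=0.703: effective rainfall P−Ia = 31033/3700 in
Runoff Q = (P−Ia)²/(P−Ia+S) = (8.387)²/(8.387+3.514) = 963047089/162922100 ≈ 5.911 in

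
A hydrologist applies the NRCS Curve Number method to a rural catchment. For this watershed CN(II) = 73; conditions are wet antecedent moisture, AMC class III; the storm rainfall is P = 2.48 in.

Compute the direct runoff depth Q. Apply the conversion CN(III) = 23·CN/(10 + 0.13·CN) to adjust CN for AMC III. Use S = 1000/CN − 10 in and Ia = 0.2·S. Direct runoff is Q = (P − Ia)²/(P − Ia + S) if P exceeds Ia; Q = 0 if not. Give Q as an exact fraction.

Q = 4103998802/3318081775 in ≈ 1.237 in

CN(III) from CN(II)=73: (23·73)/(10 + 0.13·73) = 167900/1949 ≈ 86.147
S = 1000/(167900/1949) − 10 = 2700/1679 in ≈ 1.608 in
Ia = 0.2S: 0.2·1.608 = 0.322 in (exactly 540/1679)
P − Ia = 2.480 − 0.322 = 90598/41975 ≈ 2.158 in (> 0, runoff occurs)
Q: (90598/41975)² ÷ (158098/41975) = 4103998802/3318081775 in (≈ 1.237 in)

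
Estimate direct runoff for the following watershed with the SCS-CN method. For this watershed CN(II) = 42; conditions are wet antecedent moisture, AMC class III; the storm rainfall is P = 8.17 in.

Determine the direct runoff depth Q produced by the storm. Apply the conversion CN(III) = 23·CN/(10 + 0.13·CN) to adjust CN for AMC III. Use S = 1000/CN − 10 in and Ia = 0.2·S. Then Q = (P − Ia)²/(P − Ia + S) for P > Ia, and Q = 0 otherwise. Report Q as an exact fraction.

Q = 113306965321/30265311300 in ≈ 3.744 in

Wet (AMC III): CN(III) = 23·42/(10 + 0.13·42) = 966/(773/50) = 48300/773 ≈ 62.484
Retention S: 1000/CN − 10 with CN=62.484 → S = 2900/483 ≈ 6.004 in
Initial abstraction Ia = S/5 = (2900/483)/5 = 580/483 ≈ 1.201 in
Excess rainfall: 8.170 − 1.201 = 6.969 in; P > Ia so Q > 0
Q: (336611/48300)² ÷ (626611/48300) = 113306965321/30265311300 in (≈ 3.744 in)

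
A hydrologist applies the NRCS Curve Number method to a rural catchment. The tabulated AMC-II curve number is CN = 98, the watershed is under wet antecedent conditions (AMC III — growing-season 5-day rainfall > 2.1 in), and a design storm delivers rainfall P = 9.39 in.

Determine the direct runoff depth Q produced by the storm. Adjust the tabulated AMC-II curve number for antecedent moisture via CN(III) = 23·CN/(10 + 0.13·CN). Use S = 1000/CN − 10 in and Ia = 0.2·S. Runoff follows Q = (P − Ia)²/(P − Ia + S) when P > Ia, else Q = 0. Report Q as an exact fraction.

Wet (AMC III): CN(III) = 23·98/(10 + 0.13·98) = 2254/(1137/50) = 112700/1137 ≈ 99.120
Retention S: 1000/CN − 10 with CN=99.120 → S = 100/1127 ≈ 0.089 in
Ia = 0.2·(100/1127) = 20/1127 in ≈ 0.018 in
Since P=9.390 > Ia=0.018: effective rainfall P−Ia = 1056253/112700 in
Runoff Q = (P−Ia)²/(P−Ia+S) = (9.372)²/(9.372+0.089) = 1115670400009/120166713100 ≈ 9.284 in

Q = 1115670400009/120166713100 in ≈ 9.284 in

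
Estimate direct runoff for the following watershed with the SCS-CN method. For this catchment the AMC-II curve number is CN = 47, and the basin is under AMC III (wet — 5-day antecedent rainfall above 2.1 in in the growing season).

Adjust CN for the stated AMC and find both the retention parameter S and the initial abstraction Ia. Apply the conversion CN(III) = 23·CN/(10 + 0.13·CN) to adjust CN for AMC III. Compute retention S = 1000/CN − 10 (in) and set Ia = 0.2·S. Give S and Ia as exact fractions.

Wet (AMC III): CN(III) = 23·47/(10 + 0.13·47) = 1081/(1611/100) = 108100/1611 ≈ 67.101
Max retention: S = 1000/(108100/1611) − 10 = 5300/1081 in (≈ 4.903 in)
Ia = 0.2S: 0.2·4.903 = 0.981 in (exactly 1060/1081)

S = 5300/1081 in ≈ 4.903 in; Ia = 1060/1081 in ≈ 0.981 in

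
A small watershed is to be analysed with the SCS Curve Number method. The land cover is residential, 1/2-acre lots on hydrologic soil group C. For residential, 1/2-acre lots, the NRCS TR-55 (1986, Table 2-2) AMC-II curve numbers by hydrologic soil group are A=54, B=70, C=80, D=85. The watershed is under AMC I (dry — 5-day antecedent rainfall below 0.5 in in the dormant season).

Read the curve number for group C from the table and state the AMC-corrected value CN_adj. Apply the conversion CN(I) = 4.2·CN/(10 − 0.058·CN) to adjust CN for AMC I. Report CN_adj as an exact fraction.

NRCS table: residential, 1/2-acre lots, soil group C → CN(II) = 80
Adjust CN=80 to AMC I: 4.2·80/(10 − 0.058·80) → 336 ÷ (134/25) = 4200/67 ≈ 62.687

CN_adj = 4200/67 ≈ 62.687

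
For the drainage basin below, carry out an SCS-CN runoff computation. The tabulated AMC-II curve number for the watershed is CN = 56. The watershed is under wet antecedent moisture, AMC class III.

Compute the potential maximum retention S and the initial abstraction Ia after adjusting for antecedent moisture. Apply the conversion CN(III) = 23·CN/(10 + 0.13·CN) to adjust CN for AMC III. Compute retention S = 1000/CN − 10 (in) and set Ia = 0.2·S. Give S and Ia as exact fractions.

Adjust CN=56 to AMC III: 23·56/(10 + 0.13·56) → 1288 ÷ (432/25) = 4025/54 ≈ 74.537
Retention S: 1000/CN − 10 with CN=74.537 → S = 550/161 ≈ 3.416 in
Ia = 0.2·(550/161) = 110/161 in ≈ 0.683 in

S = 550/161 in ≈ 3.416 in; Ia = 110/161 in ≈ 0.683 in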